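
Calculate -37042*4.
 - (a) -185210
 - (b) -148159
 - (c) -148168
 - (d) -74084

-37042 * 4 = -148168
c) -148168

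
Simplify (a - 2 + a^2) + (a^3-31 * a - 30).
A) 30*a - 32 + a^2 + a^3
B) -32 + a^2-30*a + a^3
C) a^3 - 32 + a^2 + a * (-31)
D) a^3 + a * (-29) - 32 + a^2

Adding the polynomials and combining like terms:
(a - 2 + a^2) + (a^3 - 31*a - 30)
= -32 + a^2-30*a + a^3
B) -32 + a^2-30*a + a^3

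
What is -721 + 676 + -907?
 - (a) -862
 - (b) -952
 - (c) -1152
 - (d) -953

First: -721 + 676 = -45
Then: -45 + -907 = -952
b) -952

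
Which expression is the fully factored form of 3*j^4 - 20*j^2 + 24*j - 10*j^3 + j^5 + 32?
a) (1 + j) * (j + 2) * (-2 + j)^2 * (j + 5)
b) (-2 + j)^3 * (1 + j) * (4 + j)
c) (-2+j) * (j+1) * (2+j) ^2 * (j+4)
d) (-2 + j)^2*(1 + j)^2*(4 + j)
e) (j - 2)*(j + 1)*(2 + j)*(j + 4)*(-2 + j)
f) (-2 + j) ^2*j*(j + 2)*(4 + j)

We need to factor 3*j^4 - 20*j^2 + 24*j - 10*j^3 + j^5 + 32.
The factored form is (j - 2)*(j + 1)*(2 + j)*(j + 4)*(-2 + j).
e) (j - 2)*(j + 1)*(2 + j)*(j + 4)*(-2 + j)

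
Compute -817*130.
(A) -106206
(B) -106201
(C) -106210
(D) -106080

-817 * 130 = -106210
C) -106210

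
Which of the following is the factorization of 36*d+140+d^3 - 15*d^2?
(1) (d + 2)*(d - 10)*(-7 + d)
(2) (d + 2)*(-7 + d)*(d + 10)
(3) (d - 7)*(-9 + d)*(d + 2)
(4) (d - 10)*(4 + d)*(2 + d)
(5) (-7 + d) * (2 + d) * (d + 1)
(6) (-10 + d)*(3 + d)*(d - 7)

We need to factor 36*d+140+d^3 - 15*d^2.
The factored form is (d + 2)*(d - 10)*(-7 + d).
1) (d + 2)*(d - 10)*(-7 + d)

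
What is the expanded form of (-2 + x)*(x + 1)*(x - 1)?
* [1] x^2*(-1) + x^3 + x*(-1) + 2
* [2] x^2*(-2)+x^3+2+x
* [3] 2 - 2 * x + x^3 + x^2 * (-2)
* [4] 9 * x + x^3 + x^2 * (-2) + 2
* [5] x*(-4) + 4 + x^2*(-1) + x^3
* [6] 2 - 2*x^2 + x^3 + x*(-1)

Expanding (-2 + x)*(x + 1)*(x - 1):
= 2 - 2*x^2 + x^3 + x*(-1)
6) 2 - 2*x^2 + x^3 + x*(-1)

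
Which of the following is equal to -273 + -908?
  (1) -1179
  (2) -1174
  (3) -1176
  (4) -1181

-273 + -908 = -1181
4) -1181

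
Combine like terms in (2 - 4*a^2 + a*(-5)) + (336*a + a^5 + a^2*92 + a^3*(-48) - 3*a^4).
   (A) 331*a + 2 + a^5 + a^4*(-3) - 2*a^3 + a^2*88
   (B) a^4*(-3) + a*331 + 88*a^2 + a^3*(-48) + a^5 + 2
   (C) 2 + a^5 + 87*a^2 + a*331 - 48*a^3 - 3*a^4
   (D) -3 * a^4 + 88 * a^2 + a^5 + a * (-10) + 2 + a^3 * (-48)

Adding the polynomials and combining like terms:
(2 - 4*a^2 + a*(-5)) + (336*a + a^5 + a^2*92 + a^3*(-48) - 3*a^4)
= a^4*(-3) + a*331 + 88*a^2 + a^3*(-48) + a^5 + 2
B) a^4*(-3) + a*331 + 88*a^2 + a^3*(-48) + a^5 + 2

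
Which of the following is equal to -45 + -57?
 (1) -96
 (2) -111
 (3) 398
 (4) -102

-45 + -57 = -102
4) -102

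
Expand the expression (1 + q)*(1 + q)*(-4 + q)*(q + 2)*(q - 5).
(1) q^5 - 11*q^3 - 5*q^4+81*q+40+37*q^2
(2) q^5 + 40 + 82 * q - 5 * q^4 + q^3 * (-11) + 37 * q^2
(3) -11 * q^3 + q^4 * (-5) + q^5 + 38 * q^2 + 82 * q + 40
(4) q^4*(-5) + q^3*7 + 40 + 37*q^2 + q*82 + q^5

Expanding (1 + q)*(1 + q)*(-4 + q)*(q + 2)*(q - 5):
= q^5 + 40 + 82 * q - 5 * q^4 + q^3 * (-11) + 37 * q^2
2) q^5 + 40 + 82 * q - 5 * q^4 + q^3 * (-11) + 37 * q^2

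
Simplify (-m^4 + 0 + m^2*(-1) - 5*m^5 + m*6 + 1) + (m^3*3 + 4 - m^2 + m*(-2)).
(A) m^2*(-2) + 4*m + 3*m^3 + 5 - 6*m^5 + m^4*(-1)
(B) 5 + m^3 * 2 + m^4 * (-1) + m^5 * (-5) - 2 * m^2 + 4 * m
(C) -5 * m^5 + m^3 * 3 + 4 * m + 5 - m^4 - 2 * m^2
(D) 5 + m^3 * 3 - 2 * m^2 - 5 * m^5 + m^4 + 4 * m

Adding the polynomials and combining like terms:
(-m^4 + 0 + m^2*(-1) - 5*m^5 + m*6 + 1) + (m^3*3 + 4 - m^2 + m*(-2))
= -5 * m^5 + m^3 * 3 + 4 * m + 5 - m^4 - 2 * m^2
C) -5 * m^5 + m^3 * 3 + 4 * m + 5 - m^4 - 2 * m^2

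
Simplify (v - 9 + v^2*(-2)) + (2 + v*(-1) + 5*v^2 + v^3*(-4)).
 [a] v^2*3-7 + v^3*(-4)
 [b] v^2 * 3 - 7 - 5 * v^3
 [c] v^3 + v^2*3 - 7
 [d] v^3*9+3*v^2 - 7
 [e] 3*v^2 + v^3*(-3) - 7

Adding the polynomials and combining like terms:
(v - 9 + v^2*(-2)) + (2 + v*(-1) + 5*v^2 + v^3*(-4))
= v^2*3-7 + v^3*(-4)
a) v^2*3-7 + v^3*(-4)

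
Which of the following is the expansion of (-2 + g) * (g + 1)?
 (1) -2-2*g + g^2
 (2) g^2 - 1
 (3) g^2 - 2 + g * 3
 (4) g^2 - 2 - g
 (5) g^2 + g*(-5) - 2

Expanding (-2 + g) * (g + 1):
= g^2 - 2 - g
4) g^2 - 2 - g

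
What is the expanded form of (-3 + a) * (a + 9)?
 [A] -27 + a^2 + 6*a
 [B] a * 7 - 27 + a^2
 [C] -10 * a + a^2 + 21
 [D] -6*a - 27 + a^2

Expanding (-3 + a) * (a + 9):
= -27 + a^2 + 6*a
A) -27 + a^2 + 6*a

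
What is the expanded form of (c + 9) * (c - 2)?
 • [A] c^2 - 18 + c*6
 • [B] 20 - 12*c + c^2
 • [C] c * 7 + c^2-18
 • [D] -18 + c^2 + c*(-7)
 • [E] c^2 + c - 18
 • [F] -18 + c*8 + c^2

Expanding (c + 9) * (c - 2):
= c * 7 + c^2-18
C) c * 7 + c^2-18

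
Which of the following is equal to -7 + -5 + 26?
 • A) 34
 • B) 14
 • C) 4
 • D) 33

First: -7 + -5 = -12
Then: -12 + 26 = 14
B) 14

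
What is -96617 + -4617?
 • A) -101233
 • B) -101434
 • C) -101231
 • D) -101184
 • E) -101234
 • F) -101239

-96617 + -4617 = -101234
E) -101234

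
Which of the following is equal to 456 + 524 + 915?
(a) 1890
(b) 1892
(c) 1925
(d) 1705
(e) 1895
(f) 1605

First: 456 + 524 = 980
Then: 980 + 915 = 1895
e) 1895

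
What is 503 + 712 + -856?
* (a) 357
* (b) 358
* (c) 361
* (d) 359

First: 503 + 712 = 1215
Then: 1215 + -856 = 359
d) 359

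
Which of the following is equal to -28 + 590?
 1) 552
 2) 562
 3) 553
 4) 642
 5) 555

-28 + 590 = 562
2) 562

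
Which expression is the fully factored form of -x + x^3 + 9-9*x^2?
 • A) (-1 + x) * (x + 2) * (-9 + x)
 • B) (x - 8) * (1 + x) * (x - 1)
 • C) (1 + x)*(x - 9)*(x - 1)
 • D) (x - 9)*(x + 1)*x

We need to factor -x + x^3 + 9-9*x^2.
The factored form is (1 + x)*(x - 9)*(x - 1).
C) (1 + x)*(x - 9)*(x - 1)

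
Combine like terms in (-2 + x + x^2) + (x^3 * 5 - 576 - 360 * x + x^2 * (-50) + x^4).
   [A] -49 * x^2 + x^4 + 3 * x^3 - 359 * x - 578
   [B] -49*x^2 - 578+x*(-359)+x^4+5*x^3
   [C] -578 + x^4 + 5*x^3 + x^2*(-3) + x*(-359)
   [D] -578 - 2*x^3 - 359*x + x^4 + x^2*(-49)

Adding the polynomials and combining like terms:
(-2 + x + x^2) + (x^3*5 - 576 - 360*x + x^2*(-50) + x^4)
= -49*x^2 - 578+x*(-359)+x^4+5*x^3
B) -49*x^2 - 578+x*(-359)+x^4+5*x^3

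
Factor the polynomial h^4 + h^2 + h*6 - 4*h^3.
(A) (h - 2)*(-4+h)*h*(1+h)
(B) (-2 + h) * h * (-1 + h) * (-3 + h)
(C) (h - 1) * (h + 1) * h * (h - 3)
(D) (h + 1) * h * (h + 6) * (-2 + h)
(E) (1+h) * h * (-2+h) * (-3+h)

We need to factor h^4 + h^2 + h*6 - 4*h^3.
The factored form is (1+h) * h * (-2+h) * (-3+h).
E) (1+h) * h * (-2+h) * (-3+h)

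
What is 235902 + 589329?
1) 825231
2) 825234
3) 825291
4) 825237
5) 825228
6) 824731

235902 + 589329 = 825231
1) 825231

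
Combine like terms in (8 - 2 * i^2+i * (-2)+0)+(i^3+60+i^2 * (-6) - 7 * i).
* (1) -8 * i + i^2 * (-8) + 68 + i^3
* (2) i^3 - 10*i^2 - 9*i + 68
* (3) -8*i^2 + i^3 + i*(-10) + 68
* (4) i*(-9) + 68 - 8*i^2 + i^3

Adding the polynomials and combining like terms:
(8 - 2*i^2 + i*(-2) + 0) + (i^3 + 60 + i^2*(-6) - 7*i)
= i*(-9) + 68 - 8*i^2 + i^3
4) i*(-9) + 68 - 8*i^2 + i^3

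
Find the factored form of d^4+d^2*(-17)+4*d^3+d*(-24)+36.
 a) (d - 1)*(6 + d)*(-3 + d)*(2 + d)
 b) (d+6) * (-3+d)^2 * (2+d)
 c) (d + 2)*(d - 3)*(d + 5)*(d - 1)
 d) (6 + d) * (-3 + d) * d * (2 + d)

We need to factor d^4+d^2*(-17)+4*d^3+d*(-24)+36.
The factored form is (d - 1)*(6 + d)*(-3 + d)*(2 + d).
a) (d - 1)*(6 + d)*(-3 + d)*(2 + d)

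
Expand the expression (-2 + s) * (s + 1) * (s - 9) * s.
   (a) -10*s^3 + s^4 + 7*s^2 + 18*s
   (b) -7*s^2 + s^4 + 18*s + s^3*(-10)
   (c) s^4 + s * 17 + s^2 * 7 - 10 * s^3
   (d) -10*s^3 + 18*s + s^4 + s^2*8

Expanding (-2 + s) * (s + 1) * (s - 9) * s:
= -10*s^3 + s^4 + 7*s^2 + 18*s
a) -10*s^3 + s^4 + 7*s^2 + 18*s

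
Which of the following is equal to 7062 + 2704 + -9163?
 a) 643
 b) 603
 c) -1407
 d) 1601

First: 7062 + 2704 = 9766
Then: 9766 + -9163 = 603
b) 603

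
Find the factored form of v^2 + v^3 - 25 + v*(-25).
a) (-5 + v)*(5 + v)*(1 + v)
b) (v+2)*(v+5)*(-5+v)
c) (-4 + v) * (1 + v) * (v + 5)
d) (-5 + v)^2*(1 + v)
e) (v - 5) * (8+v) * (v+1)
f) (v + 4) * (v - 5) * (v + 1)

We need to factor v^2 + v^3 - 25 + v*(-25).
The factored form is (-5 + v)*(5 + v)*(1 + v).
a) (-5 + v)*(5 + v)*(1 + v)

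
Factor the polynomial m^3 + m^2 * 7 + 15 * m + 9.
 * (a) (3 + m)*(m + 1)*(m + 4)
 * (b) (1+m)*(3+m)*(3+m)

We need to factor m^3 + m^2 * 7 + 15 * m + 9.
The factored form is (1+m)*(3+m)*(3+m).
b) (1+m)*(3+m)*(3+m)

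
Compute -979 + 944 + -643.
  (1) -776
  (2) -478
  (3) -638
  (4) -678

First: -979 + 944 = -35
Then: -35 + -643 = -678
4) -678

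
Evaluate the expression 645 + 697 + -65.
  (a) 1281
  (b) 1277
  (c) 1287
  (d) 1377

First: 645 + 697 = 1342
Then: 1342 + -65 = 1277
b) 1277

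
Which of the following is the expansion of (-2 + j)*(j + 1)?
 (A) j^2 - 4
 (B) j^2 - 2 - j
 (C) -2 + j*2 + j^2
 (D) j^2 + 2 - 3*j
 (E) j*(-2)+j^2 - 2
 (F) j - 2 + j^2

Expanding (-2 + j)*(j + 1):
= j^2 - 2 - j
B) j^2 - 2 - j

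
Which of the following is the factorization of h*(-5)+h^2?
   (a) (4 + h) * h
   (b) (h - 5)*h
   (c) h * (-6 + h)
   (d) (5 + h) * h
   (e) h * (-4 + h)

We need to factor h*(-5)+h^2.
The factored form is (h - 5)*h.
b) (h - 5)*h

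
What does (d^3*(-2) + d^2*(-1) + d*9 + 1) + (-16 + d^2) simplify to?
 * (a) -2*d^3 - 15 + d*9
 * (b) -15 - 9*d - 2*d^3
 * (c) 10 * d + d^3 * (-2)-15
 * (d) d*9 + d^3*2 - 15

Adding the polynomials and combining like terms:
(d^3*(-2) + d^2*(-1) + d*9 + 1) + (-16 + d^2)
= -2*d^3 - 15 + d*9
a) -2*d^3 - 15 + d*9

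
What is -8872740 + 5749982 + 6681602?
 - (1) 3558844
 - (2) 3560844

First: -8872740 + 5749982 = -3122758
Then: -3122758 + 6681602 = 3558844
1) 3558844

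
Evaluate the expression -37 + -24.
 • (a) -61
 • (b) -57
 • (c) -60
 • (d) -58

-37 + -24 = -61
a) -61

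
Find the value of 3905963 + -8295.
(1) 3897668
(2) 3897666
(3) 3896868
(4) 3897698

3905963 + -8295 = 3897668
1) 3897668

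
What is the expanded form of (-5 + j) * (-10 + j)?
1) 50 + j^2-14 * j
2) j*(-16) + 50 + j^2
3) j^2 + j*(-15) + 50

Expanding (-5 + j) * (-10 + j):
= j^2 + j*(-15) + 50
3) j^2 + j*(-15) + 50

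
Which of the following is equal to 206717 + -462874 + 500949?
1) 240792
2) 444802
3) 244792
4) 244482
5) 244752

First: 206717 + -462874 = -256157
Then: -256157 + 500949 = 244792
3) 244792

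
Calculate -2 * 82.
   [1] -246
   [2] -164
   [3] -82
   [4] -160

-2 * 82 = -164
2) -164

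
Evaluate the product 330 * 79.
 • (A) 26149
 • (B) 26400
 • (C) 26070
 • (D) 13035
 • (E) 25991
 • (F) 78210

330 * 79 = 26070
C) 26070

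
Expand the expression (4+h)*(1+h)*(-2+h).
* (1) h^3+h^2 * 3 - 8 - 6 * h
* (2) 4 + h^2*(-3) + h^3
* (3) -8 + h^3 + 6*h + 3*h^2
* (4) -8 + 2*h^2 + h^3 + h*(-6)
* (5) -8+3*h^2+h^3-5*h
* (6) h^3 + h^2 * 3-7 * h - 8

Expanding (4+h)*(1+h)*(-2+h):
= h^3+h^2 * 3 - 8 - 6 * h
1) h^3+h^2 * 3 - 8 - 6 * h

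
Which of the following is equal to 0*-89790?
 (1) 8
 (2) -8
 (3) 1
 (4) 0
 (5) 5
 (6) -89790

0 * -89790 = 0
4) 0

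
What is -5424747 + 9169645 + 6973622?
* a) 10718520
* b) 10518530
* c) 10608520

First: -5424747 + 9169645 = 3744898
Then: 3744898 + 6973622 = 10718520
a) 10718520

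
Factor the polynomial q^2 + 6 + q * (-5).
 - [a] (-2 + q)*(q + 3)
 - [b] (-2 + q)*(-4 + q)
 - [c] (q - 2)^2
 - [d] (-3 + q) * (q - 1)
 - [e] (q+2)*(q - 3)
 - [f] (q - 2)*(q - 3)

We need to factor q^2 + 6 + q * (-5).
The factored form is (q - 2)*(q - 3).
f) (q - 2)*(q - 3)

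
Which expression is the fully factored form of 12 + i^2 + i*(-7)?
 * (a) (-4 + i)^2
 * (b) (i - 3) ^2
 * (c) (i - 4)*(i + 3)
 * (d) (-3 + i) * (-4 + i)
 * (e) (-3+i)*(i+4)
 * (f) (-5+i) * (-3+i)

We need to factor 12 + i^2 + i*(-7).
The factored form is (-3 + i) * (-4 + i).
d) (-3 + i) * (-4 + i)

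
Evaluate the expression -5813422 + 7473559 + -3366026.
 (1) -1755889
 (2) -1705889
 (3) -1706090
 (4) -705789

First: -5813422 + 7473559 = 1660137
Then: 1660137 + -3366026 = -1705889
2) -1705889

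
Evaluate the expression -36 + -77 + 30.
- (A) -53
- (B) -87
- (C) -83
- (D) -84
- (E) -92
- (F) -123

First: -36 + -77 = -113
Then: -113 + 30 = -83
C) -83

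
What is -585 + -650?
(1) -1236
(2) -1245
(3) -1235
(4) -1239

-585 + -650 = -1235
3) -1235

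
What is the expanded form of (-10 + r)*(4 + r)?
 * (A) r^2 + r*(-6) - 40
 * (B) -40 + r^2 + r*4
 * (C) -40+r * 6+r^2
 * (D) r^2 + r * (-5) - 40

Expanding (-10 + r)*(4 + r):
= r^2 + r*(-6) - 40
A) r^2 + r*(-6) - 40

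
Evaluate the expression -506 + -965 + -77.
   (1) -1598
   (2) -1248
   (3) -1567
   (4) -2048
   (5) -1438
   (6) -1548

First: -506 + -965 = -1471
Then: -1471 + -77 = -1548
6) -1548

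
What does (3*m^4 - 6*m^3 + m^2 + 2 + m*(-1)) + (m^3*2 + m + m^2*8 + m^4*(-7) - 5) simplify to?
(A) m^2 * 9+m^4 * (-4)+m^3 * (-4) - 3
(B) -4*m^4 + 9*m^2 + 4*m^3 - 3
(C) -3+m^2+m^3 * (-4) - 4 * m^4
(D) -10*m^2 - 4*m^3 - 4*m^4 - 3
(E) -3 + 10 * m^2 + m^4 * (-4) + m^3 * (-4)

Adding the polynomials and combining like terms:
(3*m^4 - 6*m^3 + m^2 + 2 + m*(-1)) + (m^3*2 + m + m^2*8 + m^4*(-7) - 5)
= m^2 * 9+m^4 * (-4)+m^3 * (-4) - 3
A) m^2 * 9+m^4 * (-4)+m^3 * (-4) - 3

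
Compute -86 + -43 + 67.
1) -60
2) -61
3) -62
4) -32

First: -86 + -43 = -129
Then: -129 + 67 = -62
3) -62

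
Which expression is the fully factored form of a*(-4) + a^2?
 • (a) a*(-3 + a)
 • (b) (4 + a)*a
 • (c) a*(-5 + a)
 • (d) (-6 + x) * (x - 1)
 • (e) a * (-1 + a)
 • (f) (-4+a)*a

We need to factor a*(-4) + a^2.
The factored form is (-4+a)*a.
f) (-4+a)*a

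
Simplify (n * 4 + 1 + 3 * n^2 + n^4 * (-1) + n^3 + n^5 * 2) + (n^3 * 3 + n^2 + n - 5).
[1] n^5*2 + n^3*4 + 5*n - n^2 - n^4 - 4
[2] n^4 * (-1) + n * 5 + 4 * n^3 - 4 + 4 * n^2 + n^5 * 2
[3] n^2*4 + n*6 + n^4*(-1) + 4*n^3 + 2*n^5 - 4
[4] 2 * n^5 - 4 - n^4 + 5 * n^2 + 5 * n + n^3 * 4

Adding the polynomials and combining like terms:
(n*4 + 1 + 3*n^2 + n^4*(-1) + n^3 + n^5*2) + (n^3*3 + n^2 + n - 5)
= n^4 * (-1) + n * 5 + 4 * n^3 - 4 + 4 * n^2 + n^5 * 2
2) n^4 * (-1) + n * 5 + 4 * n^3 - 4 + 4 * n^2 + n^5 * 2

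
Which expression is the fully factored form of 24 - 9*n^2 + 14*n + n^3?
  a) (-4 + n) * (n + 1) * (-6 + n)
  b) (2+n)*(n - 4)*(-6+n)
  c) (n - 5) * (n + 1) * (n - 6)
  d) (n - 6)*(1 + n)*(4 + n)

We need to factor 24 - 9*n^2 + 14*n + n^3.
The factored form is (-4 + n) * (n + 1) * (-6 + n).
a) (-4 + n) * (n + 1) * (-6 + n)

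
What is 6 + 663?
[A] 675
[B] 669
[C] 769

6 + 663 = 669
B) 669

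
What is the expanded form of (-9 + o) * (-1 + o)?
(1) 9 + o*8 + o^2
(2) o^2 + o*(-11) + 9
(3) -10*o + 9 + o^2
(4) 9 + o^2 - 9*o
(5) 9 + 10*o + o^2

Expanding (-9 + o) * (-1 + o):
= -10*o + 9 + o^2
3) -10*o + 9 + o^2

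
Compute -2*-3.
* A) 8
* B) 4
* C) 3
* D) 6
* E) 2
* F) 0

-2 * -3 = 6
D) 6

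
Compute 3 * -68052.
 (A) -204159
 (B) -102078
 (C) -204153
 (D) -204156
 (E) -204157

3 * -68052 = -204156
D) -204156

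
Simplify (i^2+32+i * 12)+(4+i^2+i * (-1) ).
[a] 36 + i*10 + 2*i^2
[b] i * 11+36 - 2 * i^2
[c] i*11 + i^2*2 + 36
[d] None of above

Adding the polynomials and combining like terms:
(i^2 + 32 + i*12) + (4 + i^2 + i*(-1))
= i*11 + i^2*2 + 36
c) i*11 + i^2*2 + 36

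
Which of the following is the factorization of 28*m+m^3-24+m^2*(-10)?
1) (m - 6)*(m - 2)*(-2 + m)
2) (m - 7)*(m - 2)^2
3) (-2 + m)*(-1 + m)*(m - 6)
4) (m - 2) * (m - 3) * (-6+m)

We need to factor 28*m+m^3-24+m^2*(-10).
The factored form is (m - 6)*(m - 2)*(-2 + m).
1) (m - 6)*(m - 2)*(-2 + m)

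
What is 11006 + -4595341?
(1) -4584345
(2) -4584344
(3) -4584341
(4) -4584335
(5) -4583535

11006 + -4595341 = -4584335
4) -4584335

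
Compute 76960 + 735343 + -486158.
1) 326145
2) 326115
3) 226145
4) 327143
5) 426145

First: 76960 + 735343 = 812303
Then: 812303 + -486158 = 326145
1) 326145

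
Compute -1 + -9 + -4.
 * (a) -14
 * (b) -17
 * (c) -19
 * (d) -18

First: -1 + -9 = -10
Then: -10 + -4 = -14
a) -14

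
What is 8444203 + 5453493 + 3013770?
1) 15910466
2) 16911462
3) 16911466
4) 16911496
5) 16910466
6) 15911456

First: 8444203 + 5453493 = 13897696
Then: 13897696 + 3013770 = 16911466
3) 16911466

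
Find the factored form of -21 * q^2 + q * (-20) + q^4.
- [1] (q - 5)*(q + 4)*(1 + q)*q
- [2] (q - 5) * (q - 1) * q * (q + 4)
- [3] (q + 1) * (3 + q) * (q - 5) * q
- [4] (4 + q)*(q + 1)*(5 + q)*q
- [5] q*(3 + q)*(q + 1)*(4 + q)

We need to factor -21 * q^2 + q * (-20) + q^4.
The factored form is (q - 5)*(q + 4)*(1 + q)*q.
1) (q - 5)*(q + 4)*(1 + q)*q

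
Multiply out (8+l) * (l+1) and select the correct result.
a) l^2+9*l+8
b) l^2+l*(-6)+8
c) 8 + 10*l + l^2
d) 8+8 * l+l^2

Expanding (8+l) * (l+1):
= l^2+9*l+8
a) l^2+9*l+8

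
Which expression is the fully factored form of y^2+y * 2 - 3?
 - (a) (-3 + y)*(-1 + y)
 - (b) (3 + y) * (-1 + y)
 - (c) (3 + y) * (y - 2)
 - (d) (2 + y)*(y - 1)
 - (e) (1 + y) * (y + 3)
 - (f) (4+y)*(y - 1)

We need to factor y^2+y * 2 - 3.
The factored form is (3 + y) * (-1 + y).
b) (3 + y) * (-1 + y)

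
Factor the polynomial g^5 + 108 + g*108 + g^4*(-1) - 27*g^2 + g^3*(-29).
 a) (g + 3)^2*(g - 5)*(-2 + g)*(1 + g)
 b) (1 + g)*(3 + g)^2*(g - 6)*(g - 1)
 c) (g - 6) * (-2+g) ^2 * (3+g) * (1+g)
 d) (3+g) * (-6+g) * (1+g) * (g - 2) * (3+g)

We need to factor g^5 + 108 + g*108 + g^4*(-1) - 27*g^2 + g^3*(-29).
The factored form is (3+g) * (-6+g) * (1+g) * (g - 2) * (3+g).
d) (3+g) * (-6+g) * (1+g) * (g - 2) * (3+g)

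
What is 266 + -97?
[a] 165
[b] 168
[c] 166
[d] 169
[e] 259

266 + -97 = 169
d) 169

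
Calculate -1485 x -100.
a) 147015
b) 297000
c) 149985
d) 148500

-1485 * -100 = 148500
d) 148500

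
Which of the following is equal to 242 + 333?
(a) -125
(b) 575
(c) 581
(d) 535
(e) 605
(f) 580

242 + 333 = 575
b) 575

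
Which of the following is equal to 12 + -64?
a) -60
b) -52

12 + -64 = -52
b) -52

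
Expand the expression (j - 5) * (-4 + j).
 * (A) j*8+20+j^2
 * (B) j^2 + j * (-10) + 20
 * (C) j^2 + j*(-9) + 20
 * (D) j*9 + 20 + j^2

Expanding (j - 5) * (-4 + j):
= j^2 + j*(-9) + 20
C) j^2 + j*(-9) + 20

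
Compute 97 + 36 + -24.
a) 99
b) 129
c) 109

First: 97 + 36 = 133
Then: 133 + -24 = 109
c) 109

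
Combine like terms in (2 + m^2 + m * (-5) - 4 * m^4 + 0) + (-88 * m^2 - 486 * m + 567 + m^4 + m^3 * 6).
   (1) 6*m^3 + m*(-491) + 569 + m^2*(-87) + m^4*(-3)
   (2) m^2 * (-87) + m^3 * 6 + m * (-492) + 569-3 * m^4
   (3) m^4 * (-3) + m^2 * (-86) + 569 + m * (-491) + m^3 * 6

Adding the polynomials and combining like terms:
(2 + m^2 + m*(-5) - 4*m^4 + 0) + (-88*m^2 - 486*m + 567 + m^4 + m^3*6)
= 6*m^3 + m*(-491) + 569 + m^2*(-87) + m^4*(-3)
1) 6*m^3 + m*(-491) + 569 + m^2*(-87) + m^4*(-3)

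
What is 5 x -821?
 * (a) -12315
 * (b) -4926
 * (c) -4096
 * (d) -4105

5 * -821 = -4105
d) -4105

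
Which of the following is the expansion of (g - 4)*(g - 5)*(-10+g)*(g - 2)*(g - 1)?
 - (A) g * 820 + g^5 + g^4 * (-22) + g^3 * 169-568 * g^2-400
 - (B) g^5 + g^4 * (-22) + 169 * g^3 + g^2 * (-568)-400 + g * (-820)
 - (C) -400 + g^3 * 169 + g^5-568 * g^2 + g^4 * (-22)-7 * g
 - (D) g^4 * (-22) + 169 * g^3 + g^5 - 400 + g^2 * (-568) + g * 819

Expanding (g - 4)*(g - 5)*(-10+g)*(g - 2)*(g - 1):
= g * 820 + g^5 + g^4 * (-22) + g^3 * 169-568 * g^2-400
A) g * 820 + g^5 + g^4 * (-22) + g^3 * 169-568 * g^2-400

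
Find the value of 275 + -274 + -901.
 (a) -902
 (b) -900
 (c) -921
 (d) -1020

First: 275 + -274 = 1
Then: 1 + -901 = -900
b) -900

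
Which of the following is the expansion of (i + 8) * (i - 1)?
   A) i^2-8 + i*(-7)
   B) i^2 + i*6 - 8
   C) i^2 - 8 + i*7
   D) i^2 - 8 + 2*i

Expanding (i + 8) * (i - 1):
= i^2 - 8 + i*7
C) i^2 - 8 + i*7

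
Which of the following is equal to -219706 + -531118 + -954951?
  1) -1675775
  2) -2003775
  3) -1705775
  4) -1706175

First: -219706 + -531118 = -750824
Then: -750824 + -954951 = -1705775
3) -1705775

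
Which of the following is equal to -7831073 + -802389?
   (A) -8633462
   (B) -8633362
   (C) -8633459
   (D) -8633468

-7831073 + -802389 = -8633462
A) -8633462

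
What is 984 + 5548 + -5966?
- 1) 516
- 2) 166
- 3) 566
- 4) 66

First: 984 + 5548 = 6532
Then: 6532 + -5966 = 566
3) 566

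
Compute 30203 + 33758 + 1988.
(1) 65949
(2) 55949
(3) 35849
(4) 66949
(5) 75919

First: 30203 + 33758 = 63961
Then: 63961 + 1988 = 65949
1) 65949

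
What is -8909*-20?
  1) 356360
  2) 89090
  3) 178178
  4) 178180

-8909 * -20 = 178180
4) 178180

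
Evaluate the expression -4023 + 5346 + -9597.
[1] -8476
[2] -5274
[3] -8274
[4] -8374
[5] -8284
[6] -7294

First: -4023 + 5346 = 1323
Then: 1323 + -9597 = -8274
3) -8274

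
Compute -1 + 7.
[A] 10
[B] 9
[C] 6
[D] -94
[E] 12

-1 + 7 = 6
C) 6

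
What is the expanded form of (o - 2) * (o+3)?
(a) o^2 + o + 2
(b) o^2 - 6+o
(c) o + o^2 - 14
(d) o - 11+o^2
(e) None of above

Expanding (o - 2) * (o+3):
= o^2 - 6+o
b) o^2 - 6+o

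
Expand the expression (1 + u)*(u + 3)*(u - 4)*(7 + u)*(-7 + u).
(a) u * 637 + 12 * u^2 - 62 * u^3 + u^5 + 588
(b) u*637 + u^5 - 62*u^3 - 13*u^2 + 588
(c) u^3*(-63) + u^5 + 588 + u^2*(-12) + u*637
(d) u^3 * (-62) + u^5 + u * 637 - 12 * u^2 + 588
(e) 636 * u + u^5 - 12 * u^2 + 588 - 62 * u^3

Expanding (1 + u)*(u + 3)*(u - 4)*(7 + u)*(-7 + u):
= u^3 * (-62) + u^5 + u * 637 - 12 * u^2 + 588
d) u^3 * (-62) + u^5 + u * 637 - 12 * u^2 + 588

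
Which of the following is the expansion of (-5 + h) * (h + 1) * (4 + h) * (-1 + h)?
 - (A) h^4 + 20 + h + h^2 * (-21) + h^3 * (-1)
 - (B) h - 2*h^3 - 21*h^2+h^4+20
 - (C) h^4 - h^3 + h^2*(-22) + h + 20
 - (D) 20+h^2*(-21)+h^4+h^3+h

Expanding (-5 + h) * (h + 1) * (4 + h) * (-1 + h):
= h^4 + 20 + h + h^2 * (-21) + h^3 * (-1)
A) h^4 + 20 + h + h^2 * (-21) + h^3 * (-1)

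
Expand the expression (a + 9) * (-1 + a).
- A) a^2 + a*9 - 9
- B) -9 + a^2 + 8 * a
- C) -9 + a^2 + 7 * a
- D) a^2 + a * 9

Expanding (a + 9) * (-1 + a):
= -9 + a^2 + 8 * a
B) -9 + a^2 + 8 * a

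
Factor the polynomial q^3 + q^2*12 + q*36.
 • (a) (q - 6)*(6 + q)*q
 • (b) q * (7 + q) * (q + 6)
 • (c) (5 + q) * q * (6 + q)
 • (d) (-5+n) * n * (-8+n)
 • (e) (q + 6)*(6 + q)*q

We need to factor q^3 + q^2*12 + q*36.
The factored form is (q + 6)*(6 + q)*q.
e) (q + 6)*(6 + q)*q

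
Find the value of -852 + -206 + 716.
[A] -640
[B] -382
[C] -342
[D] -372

First: -852 + -206 = -1058
Then: -1058 + 716 = -342
C) -342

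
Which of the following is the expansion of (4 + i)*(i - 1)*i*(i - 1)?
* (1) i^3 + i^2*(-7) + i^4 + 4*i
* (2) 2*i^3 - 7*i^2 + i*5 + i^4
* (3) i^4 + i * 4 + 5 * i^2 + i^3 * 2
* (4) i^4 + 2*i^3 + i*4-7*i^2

Expanding (4 + i)*(i - 1)*i*(i - 1):
= i^4 + 2*i^3 + i*4-7*i^2
4) i^4 + 2*i^3 + i*4-7*i^2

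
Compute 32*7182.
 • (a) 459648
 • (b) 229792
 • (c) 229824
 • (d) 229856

32 * 7182 = 229824
c) 229824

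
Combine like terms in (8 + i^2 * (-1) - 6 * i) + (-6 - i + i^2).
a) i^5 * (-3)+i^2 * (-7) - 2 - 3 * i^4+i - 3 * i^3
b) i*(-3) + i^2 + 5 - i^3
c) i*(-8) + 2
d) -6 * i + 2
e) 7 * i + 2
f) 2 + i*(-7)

Adding the polynomials and combining like terms:
(8 + i^2*(-1) - 6*i) + (-6 - i + i^2)
= 2 + i*(-7)
f) 2 + i*(-7)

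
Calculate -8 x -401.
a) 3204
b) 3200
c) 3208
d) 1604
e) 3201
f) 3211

-8 * -401 = 3208
c) 3208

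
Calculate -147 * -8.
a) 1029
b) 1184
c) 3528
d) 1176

-147 * -8 = 1176
d) 1176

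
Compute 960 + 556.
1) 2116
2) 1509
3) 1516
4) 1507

960 + 556 = 1516
3) 1516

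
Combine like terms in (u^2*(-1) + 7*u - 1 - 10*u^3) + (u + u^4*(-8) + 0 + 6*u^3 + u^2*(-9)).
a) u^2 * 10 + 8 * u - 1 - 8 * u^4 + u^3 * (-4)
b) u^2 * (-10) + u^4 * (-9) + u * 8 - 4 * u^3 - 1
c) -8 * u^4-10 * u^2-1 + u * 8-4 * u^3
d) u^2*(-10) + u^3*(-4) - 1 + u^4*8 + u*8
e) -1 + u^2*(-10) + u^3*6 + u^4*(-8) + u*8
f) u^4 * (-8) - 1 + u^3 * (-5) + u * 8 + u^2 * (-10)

Adding the polynomials and combining like terms:
(u^2*(-1) + 7*u - 1 - 10*u^3) + (u + u^4*(-8) + 0 + 6*u^3 + u^2*(-9))
= -8 * u^4-10 * u^2-1 + u * 8-4 * u^3
c) -8 * u^4-10 * u^2-1 + u * 8-4 * u^3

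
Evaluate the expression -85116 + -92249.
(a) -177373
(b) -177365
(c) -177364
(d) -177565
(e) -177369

-85116 + -92249 = -177365
b) -177365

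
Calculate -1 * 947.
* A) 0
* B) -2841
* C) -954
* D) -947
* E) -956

-1 * 947 = -947
D) -947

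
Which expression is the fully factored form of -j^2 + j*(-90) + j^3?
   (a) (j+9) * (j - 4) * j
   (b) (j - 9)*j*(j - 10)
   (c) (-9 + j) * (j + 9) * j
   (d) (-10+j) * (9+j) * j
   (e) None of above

We need to factor -j^2 + j*(-90) + j^3.
The factored form is (-10+j) * (9+j) * j.
d) (-10+j) * (9+j) * j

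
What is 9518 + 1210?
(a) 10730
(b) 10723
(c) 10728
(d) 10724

9518 + 1210 = 10728
c) 10728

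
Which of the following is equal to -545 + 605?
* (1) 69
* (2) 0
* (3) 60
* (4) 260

-545 + 605 = 60
3) 60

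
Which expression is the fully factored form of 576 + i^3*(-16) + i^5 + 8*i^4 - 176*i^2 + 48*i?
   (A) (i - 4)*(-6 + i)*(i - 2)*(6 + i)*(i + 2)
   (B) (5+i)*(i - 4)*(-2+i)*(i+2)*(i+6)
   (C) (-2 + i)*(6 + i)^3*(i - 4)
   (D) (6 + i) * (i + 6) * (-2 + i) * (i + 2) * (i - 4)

We need to factor 576 + i^3*(-16) + i^5 + 8*i^4 - 176*i^2 + 48*i.
The factored form is (6 + i) * (i + 6) * (-2 + i) * (i + 2) * (i - 4).
D) (6 + i) * (i + 6) * (-2 + i) * (i + 2) * (i - 4)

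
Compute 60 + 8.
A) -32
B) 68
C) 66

60 + 8 = 68
B) 68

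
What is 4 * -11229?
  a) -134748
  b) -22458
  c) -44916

4 * -11229 = -44916
c) -44916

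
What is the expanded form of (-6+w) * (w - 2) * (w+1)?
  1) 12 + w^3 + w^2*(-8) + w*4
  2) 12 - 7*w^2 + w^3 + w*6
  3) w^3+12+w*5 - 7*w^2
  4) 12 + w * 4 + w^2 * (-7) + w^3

Expanding (-6+w) * (w - 2) * (w+1):
= 12 + w * 4 + w^2 * (-7) + w^3
4) 12 + w * 4 + w^2 * (-7) + w^3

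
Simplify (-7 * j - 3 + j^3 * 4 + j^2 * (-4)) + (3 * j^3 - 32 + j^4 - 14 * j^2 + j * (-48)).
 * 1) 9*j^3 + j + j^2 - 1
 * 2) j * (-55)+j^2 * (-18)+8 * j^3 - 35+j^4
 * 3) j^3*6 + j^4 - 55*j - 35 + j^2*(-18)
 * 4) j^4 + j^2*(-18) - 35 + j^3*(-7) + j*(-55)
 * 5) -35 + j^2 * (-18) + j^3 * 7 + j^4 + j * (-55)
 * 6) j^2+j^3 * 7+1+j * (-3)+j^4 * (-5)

Adding the polynomials and combining like terms:
(-7*j - 3 + j^3*4 + j^2*(-4)) + (3*j^3 - 32 + j^4 - 14*j^2 + j*(-48))
= -35 + j^2 * (-18) + j^3 * 7 + j^4 + j * (-55)
5) -35 + j^2 * (-18) + j^3 * 7 + j^4 + j * (-55)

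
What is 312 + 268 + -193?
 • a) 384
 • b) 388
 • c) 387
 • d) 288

First: 312 + 268 = 580
Then: 580 + -193 = 387
c) 387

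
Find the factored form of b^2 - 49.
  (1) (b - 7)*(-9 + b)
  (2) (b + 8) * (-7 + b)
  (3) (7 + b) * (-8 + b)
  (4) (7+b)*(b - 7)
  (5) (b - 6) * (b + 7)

We need to factor b^2 - 49.
The factored form is (7+b)*(b - 7).
4) (7+b)*(b - 7)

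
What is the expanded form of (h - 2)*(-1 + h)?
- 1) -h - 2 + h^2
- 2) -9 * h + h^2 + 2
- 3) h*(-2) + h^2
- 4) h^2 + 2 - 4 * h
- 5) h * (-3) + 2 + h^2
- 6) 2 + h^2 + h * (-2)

Expanding (h - 2)*(-1 + h):
= h * (-3) + 2 + h^2
5) h * (-3) + 2 + h^2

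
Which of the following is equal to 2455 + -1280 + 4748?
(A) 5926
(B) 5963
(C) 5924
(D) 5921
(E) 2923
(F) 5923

First: 2455 + -1280 = 1175
Then: 1175 + 4748 = 5923
F) 5923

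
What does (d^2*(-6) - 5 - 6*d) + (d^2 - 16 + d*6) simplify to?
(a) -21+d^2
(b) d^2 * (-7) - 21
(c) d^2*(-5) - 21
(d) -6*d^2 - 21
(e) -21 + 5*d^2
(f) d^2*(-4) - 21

Adding the polynomials and combining like terms:
(d^2*(-6) - 5 - 6*d) + (d^2 - 16 + d*6)
= d^2*(-5) - 21
c) d^2*(-5) - 21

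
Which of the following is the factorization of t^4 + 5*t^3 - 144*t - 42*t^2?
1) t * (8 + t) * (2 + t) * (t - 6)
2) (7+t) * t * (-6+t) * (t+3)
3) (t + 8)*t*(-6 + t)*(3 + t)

We need to factor t^4 + 5*t^3 - 144*t - 42*t^2.
The factored form is (t + 8)*t*(-6 + t)*(3 + t).
3) (t + 8)*t*(-6 + t)*(3 + t)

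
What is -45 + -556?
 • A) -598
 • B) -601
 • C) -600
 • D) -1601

-45 + -556 = -601
B) -601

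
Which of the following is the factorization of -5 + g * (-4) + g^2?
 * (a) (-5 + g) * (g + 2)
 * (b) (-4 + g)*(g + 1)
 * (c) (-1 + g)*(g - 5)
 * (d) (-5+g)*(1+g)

We need to factor -5 + g * (-4) + g^2.
The factored form is (-5+g)*(1+g).
d) (-5+g)*(1+g)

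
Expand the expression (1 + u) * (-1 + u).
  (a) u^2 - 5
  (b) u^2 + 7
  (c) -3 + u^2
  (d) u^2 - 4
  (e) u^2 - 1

Expanding (1 + u) * (-1 + u):
= u^2 - 1
e) u^2 - 1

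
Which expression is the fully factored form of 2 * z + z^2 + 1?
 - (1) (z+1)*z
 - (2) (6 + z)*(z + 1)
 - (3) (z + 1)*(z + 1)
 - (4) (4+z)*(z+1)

We need to factor 2 * z + z^2 + 1.
The factored form is (z + 1)*(z + 1).
3) (z + 1)*(z + 1)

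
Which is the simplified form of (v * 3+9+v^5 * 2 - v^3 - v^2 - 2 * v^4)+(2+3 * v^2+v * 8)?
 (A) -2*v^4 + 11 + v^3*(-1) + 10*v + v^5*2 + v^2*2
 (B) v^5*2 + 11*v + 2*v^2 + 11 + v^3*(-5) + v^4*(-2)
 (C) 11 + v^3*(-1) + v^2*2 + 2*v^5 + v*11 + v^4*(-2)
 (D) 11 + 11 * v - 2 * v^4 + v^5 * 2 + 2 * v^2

Adding the polynomials and combining like terms:
(v*3 + 9 + v^5*2 - v^3 - v^2 - 2*v^4) + (2 + 3*v^2 + v*8)
= 11 + v^3*(-1) + v^2*2 + 2*v^5 + v*11 + v^4*(-2)
C) 11 + v^3*(-1) + v^2*2 + 2*v^5 + v*11 + v^4*(-2)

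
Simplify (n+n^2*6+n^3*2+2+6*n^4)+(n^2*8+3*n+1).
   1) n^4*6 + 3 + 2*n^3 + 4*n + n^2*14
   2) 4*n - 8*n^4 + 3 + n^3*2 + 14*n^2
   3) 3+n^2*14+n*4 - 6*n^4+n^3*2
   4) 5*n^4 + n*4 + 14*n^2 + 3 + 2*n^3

Adding the polynomials and combining like terms:
(n + n^2*6 + n^3*2 + 2 + 6*n^4) + (n^2*8 + 3*n + 1)
= n^4*6 + 3 + 2*n^3 + 4*n + n^2*14
1) n^4*6 + 3 + 2*n^3 + 4*n + n^2*14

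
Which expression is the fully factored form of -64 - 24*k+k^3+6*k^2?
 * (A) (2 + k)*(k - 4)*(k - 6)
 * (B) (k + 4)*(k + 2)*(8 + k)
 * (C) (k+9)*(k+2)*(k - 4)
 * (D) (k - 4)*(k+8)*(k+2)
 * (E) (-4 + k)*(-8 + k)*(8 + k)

We need to factor -64 - 24*k+k^3+6*k^2.
The factored form is (k - 4)*(k+8)*(k+2).
D) (k - 4)*(k+8)*(k+2)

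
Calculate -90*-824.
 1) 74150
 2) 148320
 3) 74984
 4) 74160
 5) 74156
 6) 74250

-90 * -824 = 74160
4) 74160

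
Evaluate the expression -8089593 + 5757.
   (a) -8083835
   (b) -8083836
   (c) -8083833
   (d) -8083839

-8089593 + 5757 = -8083836
b) -8083836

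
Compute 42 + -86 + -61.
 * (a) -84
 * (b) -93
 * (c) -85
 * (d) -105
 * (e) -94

First: 42 + -86 = -44
Then: -44 + -61 = -105
d) -105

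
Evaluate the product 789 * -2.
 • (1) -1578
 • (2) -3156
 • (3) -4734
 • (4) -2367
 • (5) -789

789 * -2 = -1578
1) -1578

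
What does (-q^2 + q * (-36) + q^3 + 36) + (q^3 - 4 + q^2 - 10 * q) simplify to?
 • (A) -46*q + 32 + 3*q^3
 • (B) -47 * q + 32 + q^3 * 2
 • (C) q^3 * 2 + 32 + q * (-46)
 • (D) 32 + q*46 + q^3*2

Adding the polynomials and combining like terms:
(-q^2 + q*(-36) + q^3 + 36) + (q^3 - 4 + q^2 - 10*q)
= q^3 * 2 + 32 + q * (-46)
C) q^3 * 2 + 32 + q * (-46)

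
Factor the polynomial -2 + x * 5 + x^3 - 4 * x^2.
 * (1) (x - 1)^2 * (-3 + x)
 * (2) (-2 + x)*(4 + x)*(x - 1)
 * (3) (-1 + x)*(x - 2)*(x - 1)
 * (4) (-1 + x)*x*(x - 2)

We need to factor -2 + x * 5 + x^3 - 4 * x^2.
The factored form is (-1 + x)*(x - 2)*(x - 1).
3) (-1 + x)*(x - 2)*(x - 1)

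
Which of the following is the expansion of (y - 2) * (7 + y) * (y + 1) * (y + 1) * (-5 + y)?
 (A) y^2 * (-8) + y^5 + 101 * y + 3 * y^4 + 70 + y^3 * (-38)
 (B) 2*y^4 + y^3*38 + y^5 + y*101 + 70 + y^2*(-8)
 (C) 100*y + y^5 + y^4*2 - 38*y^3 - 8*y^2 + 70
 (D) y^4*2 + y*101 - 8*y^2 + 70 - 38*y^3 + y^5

Expanding (y - 2) * (7 + y) * (y + 1) * (y + 1) * (-5 + y):
= y^4*2 + y*101 - 8*y^2 + 70 - 38*y^3 + y^5
D) y^4*2 + y*101 - 8*y^2 + 70 - 38*y^3 + y^5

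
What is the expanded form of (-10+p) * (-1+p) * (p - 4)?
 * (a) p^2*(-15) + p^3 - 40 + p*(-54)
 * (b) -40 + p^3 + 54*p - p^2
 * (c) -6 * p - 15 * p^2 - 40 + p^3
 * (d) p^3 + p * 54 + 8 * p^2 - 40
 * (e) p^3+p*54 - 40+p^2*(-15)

Expanding (-10+p) * (-1+p) * (p - 4):
= p^3+p*54 - 40+p^2*(-15)
e) p^3+p*54 - 40+p^2*(-15)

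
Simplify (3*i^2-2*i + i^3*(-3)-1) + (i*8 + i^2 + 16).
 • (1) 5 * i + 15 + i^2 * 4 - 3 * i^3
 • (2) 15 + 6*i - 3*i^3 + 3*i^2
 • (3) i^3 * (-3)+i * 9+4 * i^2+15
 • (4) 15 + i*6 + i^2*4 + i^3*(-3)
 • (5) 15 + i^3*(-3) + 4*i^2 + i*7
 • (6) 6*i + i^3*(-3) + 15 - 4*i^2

Adding the polynomials and combining like terms:
(3*i^2 - 2*i + i^3*(-3) - 1) + (i*8 + i^2 + 16)
= 15 + i*6 + i^2*4 + i^3*(-3)
4) 15 + i*6 + i^2*4 + i^3*(-3)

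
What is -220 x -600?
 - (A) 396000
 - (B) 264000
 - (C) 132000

-220 * -600 = 132000
C) 132000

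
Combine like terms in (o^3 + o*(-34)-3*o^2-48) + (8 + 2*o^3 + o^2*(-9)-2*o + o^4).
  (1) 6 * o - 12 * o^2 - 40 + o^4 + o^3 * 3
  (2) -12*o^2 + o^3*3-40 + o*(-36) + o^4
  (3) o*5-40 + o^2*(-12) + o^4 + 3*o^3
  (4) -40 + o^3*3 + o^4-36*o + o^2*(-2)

Adding the polynomials and combining like terms:
(o^3 + o*(-34) - 3*o^2 - 48) + (8 + 2*o^3 + o^2*(-9) - 2*o + o^4)
= -12*o^2 + o^3*3-40 + o*(-36) + o^4
2) -12*o^2 + o^3*3-40 + o*(-36) + o^4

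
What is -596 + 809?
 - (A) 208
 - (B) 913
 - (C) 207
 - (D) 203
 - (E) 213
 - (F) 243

-596 + 809 = 213
E) 213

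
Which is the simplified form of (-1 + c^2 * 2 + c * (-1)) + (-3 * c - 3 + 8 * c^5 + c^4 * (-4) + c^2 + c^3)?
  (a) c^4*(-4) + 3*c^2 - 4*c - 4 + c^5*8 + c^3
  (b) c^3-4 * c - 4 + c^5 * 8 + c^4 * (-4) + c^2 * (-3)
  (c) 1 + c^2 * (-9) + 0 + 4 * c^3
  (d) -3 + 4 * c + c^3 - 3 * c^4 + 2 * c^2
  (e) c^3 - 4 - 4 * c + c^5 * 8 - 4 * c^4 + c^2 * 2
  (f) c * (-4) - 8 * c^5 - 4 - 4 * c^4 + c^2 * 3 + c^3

Adding the polynomials and combining like terms:
(-1 + c^2*2 + c*(-1)) + (-3*c - 3 + 8*c^5 + c^4*(-4) + c^2 + c^3)
= c^4*(-4) + 3*c^2 - 4*c - 4 + c^5*8 + c^3
a) c^4*(-4) + 3*c^2 - 4*c - 4 + c^5*8 + c^3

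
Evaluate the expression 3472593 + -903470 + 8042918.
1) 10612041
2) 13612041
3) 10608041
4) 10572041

First: 3472593 + -903470 = 2569123
Then: 2569123 + 8042918 = 10612041
1) 10612041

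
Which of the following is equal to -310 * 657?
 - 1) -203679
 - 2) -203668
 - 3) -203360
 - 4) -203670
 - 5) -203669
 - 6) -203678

-310 * 657 = -203670
4) -203670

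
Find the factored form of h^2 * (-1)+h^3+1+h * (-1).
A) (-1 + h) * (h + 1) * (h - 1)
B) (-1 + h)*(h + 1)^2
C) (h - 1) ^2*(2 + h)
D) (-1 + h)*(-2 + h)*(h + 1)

We need to factor h^2 * (-1)+h^3+1+h * (-1).
The factored form is (-1 + h) * (h + 1) * (h - 1).
A) (-1 + h) * (h + 1) * (h - 1)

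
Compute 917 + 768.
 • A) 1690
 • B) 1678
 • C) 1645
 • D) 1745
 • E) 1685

917 + 768 = 1685
E) 1685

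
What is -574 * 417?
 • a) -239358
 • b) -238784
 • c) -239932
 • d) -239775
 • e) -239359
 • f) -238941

-574 * 417 = -239358
a) -239358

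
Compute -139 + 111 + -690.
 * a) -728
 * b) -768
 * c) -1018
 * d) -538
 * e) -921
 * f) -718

First: -139 + 111 = -28
Then: -28 + -690 = -718
f) -718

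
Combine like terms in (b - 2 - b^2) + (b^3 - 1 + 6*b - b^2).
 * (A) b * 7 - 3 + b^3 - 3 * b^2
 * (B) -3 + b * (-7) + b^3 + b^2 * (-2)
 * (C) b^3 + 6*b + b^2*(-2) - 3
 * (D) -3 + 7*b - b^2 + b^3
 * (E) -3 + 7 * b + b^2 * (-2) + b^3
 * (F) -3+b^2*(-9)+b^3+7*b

Adding the polynomials and combining like terms:
(b - 2 - b^2) + (b^3 - 1 + 6*b - b^2)
= -3 + 7 * b + b^2 * (-2) + b^3
E) -3 + 7 * b + b^2 * (-2) + b^3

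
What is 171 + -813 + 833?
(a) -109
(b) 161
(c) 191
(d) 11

First: 171 + -813 = -642
Then: -642 + 833 = 191
c) 191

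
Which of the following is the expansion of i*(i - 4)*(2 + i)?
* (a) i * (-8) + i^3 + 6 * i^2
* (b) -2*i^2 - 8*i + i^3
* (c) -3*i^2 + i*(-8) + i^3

Expanding i*(i - 4)*(2 + i):
= -2*i^2 - 8*i + i^3
b) -2*i^2 - 8*i + i^3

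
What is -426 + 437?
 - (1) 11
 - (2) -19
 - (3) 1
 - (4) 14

-426 + 437 = 11
1) 11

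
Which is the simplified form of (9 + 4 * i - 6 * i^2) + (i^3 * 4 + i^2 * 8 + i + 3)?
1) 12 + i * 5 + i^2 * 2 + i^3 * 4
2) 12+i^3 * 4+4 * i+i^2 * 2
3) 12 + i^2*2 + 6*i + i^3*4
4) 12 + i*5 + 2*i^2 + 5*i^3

Adding the polynomials and combining like terms:
(9 + 4*i - 6*i^2) + (i^3*4 + i^2*8 + i + 3)
= 12 + i * 5 + i^2 * 2 + i^3 * 4
1) 12 + i * 5 + i^2 * 2 + i^3 * 4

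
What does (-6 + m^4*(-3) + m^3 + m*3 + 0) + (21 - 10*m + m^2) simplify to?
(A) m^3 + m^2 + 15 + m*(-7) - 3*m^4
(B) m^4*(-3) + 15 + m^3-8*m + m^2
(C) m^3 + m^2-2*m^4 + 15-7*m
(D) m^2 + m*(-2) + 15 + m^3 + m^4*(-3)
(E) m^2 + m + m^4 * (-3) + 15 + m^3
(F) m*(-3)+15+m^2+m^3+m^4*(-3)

Adding the polynomials and combining like terms:
(-6 + m^4*(-3) + m^3 + m*3 + 0) + (21 - 10*m + m^2)
= m^3 + m^2 + 15 + m*(-7) - 3*m^4
A) m^3 + m^2 + 15 + m*(-7) - 3*m^4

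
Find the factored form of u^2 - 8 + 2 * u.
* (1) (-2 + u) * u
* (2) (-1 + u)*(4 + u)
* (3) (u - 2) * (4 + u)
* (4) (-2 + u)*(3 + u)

We need to factor u^2 - 8 + 2 * u.
The factored form is (u - 2) * (4 + u).
3) (u - 2) * (4 + u)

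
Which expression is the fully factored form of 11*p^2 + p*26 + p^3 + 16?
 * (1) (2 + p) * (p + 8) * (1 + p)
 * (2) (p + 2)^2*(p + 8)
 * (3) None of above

We need to factor 11*p^2 + p*26 + p^3 + 16.
The factored form is (2 + p) * (p + 8) * (1 + p).
1) (2 + p) * (p + 8) * (1 + p)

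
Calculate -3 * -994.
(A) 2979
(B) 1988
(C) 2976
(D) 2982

-3 * -994 = 2982
D) 2982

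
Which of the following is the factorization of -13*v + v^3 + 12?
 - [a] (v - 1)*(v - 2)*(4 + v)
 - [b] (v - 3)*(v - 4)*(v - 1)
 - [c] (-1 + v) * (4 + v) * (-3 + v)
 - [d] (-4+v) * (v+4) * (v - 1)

We need to factor -13*v + v^3 + 12.
The factored form is (-1 + v) * (4 + v) * (-3 + v).
c) (-1 + v) * (4 + v) * (-3 + v)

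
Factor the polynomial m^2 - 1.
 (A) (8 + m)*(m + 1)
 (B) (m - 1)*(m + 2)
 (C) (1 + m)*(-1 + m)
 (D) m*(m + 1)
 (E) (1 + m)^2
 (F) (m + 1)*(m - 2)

We need to factor m^2 - 1.
The factored form is (1 + m)*(-1 + m).
C) (1 + m)*(-1 + m)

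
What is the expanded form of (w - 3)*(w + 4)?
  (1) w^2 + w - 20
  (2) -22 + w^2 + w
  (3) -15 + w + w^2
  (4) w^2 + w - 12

Expanding (w - 3)*(w + 4):
= w^2 + w - 12
4) w^2 + w - 12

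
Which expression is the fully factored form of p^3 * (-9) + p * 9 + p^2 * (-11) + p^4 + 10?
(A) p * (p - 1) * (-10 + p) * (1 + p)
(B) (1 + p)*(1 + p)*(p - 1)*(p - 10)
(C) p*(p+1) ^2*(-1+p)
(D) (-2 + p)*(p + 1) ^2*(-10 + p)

We need to factor p^3 * (-9) + p * 9 + p^2 * (-11) + p^4 + 10.
The factored form is (1 + p)*(1 + p)*(p - 1)*(p - 10).
B) (1 + p)*(1 + p)*(p - 1)*(p - 10)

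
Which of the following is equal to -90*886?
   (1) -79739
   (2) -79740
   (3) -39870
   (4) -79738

-90 * 886 = -79740
2) -79740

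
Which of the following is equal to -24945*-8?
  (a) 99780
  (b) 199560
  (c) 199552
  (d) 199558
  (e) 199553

-24945 * -8 = 199560
b) 199560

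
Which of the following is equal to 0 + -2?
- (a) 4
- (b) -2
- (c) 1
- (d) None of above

0 + -2 = -2
b) -2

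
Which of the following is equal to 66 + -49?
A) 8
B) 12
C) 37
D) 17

66 + -49 = 17
D) 17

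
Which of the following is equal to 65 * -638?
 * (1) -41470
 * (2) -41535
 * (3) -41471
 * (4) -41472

65 * -638 = -41470
1) -41470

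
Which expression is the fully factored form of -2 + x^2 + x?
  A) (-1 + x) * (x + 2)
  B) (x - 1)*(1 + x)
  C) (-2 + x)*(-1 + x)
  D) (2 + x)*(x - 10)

We need to factor -2 + x^2 + x.
The factored form is (-1 + x) * (x + 2).
A) (-1 + x) * (x + 2)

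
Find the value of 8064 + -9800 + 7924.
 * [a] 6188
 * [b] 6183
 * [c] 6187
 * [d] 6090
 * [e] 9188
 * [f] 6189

First: 8064 + -9800 = -1736
Then: -1736 + 7924 = 6188
a) 6188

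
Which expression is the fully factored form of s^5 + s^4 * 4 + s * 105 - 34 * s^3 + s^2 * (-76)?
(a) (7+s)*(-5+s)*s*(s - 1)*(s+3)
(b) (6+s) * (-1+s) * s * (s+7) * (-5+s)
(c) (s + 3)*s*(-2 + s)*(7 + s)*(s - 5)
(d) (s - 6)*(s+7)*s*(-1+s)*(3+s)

We need to factor s^5 + s^4 * 4 + s * 105 - 34 * s^3 + s^2 * (-76).
The factored form is (7+s)*(-5+s)*s*(s - 1)*(s+3).
a) (7+s)*(-5+s)*s*(s - 1)*(s+3)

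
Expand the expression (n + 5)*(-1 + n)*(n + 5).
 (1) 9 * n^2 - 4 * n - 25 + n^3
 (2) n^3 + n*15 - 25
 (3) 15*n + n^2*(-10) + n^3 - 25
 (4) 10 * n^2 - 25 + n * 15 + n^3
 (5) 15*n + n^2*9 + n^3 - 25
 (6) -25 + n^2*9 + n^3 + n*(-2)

Expanding (n + 5)*(-1 + n)*(n + 5):
= 15*n + n^2*9 + n^3 - 25
5) 15*n + n^2*9 + n^3 - 25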